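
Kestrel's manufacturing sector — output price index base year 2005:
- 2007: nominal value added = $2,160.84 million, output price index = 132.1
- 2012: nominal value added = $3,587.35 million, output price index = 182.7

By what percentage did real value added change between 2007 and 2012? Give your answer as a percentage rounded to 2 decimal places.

20.04%

Real value added 2007 = 2160.84 / 1.321 = 1635.76.
Real value added 2012 = 3587.35 / 1.827 = 1963.52.
Real growth = 1963.52 / 1635.76 − 1 = 0.2004.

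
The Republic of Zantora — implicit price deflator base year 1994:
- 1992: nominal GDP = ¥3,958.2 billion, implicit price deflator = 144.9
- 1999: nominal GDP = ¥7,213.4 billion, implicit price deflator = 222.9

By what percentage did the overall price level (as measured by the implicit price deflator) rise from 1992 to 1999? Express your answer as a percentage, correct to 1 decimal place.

53.8%

Price-level change = 222.9 / 144.9 − 1 = 0.5383.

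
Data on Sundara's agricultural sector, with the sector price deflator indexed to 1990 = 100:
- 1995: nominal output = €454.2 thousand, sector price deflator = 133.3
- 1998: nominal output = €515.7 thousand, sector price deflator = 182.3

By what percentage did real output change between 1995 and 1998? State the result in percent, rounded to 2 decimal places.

Real output 1995 = 454.2 / 1.333 = 340.74.
Real output 1998 = 515.7 / 1.823 = 282.89.
Real growth = 282.89 / 340.74 − 1 = -0.1698.

-16.98%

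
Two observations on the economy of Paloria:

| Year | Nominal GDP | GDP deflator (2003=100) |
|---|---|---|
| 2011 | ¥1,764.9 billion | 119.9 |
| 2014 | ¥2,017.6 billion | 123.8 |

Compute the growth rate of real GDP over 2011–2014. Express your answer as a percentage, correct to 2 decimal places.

10.72%

Deflate each year: 2011 → 1764.9/1.199 = 1471.98; 2014 → 2017.6/1.238 = 1629.73.
So real GDP changed by 1629.73/1471.98 − 1 = 0.1072, i.e. 10.72%.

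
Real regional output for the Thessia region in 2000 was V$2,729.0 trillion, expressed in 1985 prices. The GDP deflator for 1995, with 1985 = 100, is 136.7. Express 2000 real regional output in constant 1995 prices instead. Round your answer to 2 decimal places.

Real regional output in 1995 prices = Real regional output in 1985 prices × (P_1995/P_1985) = 2729.0 × 1.367 = 3730.54.

V$3,730.54 trillion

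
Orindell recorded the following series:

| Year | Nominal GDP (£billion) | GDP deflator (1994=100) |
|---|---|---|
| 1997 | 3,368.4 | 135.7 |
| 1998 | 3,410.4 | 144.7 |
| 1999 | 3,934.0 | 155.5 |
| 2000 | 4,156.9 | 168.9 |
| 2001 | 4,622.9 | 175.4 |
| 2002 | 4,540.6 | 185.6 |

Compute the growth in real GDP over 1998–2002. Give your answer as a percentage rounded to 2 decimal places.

Real GDP 1998 = 3410.4/1.447 = 2356.88.
Real GDP 2002 = 4540.6/1.856 = 2446.44.
Change = 2446.44/2356.88 − 1 = 0.0380.

3.80%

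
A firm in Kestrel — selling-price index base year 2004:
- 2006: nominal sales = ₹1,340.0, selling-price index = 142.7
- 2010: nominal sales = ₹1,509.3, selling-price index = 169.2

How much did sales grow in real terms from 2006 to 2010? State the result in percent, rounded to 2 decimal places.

Real sales 2006 = 1340.0 / 1.427 = 939.03.
Real sales 2010 = 1509.3 / 1.692 = 892.02.
Real growth = 892.02 / 939.03 − 1 = -0.0501.

-5.01%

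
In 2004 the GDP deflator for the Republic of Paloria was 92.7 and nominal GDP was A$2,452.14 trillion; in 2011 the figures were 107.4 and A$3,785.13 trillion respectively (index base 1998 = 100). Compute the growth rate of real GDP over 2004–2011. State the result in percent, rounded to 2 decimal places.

Real GDP 2004 = 2452.14 / 0.927 = 2645.24.
Real GDP 2011 = 3785.13 / 1.074 = 3524.33.
Real growth = 3524.33 / 2645.24 − 1 = 0.3323.

33.23%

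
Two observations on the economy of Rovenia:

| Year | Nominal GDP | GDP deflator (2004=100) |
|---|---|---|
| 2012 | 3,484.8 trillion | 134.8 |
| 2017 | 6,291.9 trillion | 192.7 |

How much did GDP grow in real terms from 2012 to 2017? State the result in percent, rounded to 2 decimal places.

Deflate each year: 2012 → 3484.8/1.348 = 2585.16; 2017 → 6291.9/1.927 = 3265.13.
So real GDP changed by 3265.13/2585.16 − 1 = 0.2630, i.e. 26.30%.

26.30%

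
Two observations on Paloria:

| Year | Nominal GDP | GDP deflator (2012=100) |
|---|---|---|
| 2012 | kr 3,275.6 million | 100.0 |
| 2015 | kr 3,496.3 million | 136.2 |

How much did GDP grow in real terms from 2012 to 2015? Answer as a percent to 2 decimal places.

-21.63%

Deflate each year: 2012 → 3275.6/1.000 = 3275.60; 2015 → 3496.3/1.362 = 2567.03.
So real GDP changed by 2567.03/3275.60 − 1 = -0.2163, i.e. -21.63%.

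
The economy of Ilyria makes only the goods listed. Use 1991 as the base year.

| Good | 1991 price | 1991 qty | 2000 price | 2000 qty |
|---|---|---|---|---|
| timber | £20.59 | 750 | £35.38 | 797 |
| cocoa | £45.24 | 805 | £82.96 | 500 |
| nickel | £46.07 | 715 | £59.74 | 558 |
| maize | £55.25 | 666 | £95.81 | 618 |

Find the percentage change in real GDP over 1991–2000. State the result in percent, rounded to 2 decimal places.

Real GDP 1991 = Nominal GDP 1991 = 20.59·750 + 45.24·805 + 46.07·715 + 55.25·666 = 121597.25.
Real GDP 2000 (at 1991 prices) = 20.59·797 + 45.24·500 + 46.07·558 + 55.25·618 = 98881.79.
Real growth = 98881.79/121597.25 − 1 = -0.1868.

-18.68%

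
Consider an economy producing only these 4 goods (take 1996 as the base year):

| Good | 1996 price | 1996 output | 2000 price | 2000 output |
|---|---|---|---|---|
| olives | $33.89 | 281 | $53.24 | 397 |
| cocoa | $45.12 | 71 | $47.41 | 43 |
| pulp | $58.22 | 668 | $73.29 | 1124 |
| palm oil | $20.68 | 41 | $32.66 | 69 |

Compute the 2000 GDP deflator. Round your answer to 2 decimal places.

Nominal GDP 2000 = 53.24·397 + 47.41·43 + 73.29·1124 + 32.66·69 = 107806.41.
Real GDP 2000 (at 1996 prices) = 33.89·397 + 45.12·43 + 58.22·1124 + 20.68·69 = 82260.69.
Deflator = Nominal/Real × 100 = 107806.41/82260.69 × 100 = 131.055.

131.05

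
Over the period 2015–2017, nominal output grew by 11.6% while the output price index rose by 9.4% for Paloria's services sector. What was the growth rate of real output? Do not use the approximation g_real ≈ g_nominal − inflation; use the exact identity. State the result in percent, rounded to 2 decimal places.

(1 + g_nom) = (1 + g_real)(1 + π), so g_real = 1.1160 / 1.0940 − 1 = 0.02011.

2.01%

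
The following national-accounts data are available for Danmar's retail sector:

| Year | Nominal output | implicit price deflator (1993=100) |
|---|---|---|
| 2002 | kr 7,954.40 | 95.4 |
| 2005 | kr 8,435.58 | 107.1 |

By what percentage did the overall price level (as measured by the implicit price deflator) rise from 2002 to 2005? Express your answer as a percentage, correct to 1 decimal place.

Price-level change = 107.1 / 95.4 − 1 = 0.1226.

12.3%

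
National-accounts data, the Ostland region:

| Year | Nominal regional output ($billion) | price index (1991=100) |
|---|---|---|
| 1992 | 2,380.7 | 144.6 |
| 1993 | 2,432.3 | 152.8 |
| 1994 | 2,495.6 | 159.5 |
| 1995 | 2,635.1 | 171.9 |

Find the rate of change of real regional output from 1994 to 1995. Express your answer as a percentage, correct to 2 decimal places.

Real regional output 1994 = 2495.6/1.595 = 1564.64.
Real regional output 1995 = 2635.1/1.719 = 1532.93.
Change = 1532.93/1564.64 − 1 = -0.0203.

-2.03%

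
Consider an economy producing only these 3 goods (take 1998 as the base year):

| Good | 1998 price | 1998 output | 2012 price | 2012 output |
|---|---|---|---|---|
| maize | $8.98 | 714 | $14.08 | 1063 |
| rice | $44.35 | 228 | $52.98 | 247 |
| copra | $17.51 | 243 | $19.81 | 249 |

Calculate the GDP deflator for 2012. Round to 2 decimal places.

132.69

Nominal GDP 2012 = 14.08·1063 + 52.98·247 + 19.81·249 = 32985.79.
Real GDP 2012 (at 1998 prices) = 8.98·1063 + 44.35·247 + 17.51·249 = 24860.18.
Deflator = Nominal/Real × 100 = 32985.79/24860.18 × 100 = 132.685.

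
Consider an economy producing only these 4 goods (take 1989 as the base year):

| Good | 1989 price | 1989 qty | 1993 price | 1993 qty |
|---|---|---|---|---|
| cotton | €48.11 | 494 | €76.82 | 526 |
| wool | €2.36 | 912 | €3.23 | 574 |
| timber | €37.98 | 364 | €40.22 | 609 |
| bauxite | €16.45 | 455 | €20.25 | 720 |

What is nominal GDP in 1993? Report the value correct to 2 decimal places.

€81335.32

Nominal GDP 1993 = Σ (p_1993 × q_1993) = 76.82·526 + 3.23·574 + 40.22·609 + 20.25·720 = 81335.32.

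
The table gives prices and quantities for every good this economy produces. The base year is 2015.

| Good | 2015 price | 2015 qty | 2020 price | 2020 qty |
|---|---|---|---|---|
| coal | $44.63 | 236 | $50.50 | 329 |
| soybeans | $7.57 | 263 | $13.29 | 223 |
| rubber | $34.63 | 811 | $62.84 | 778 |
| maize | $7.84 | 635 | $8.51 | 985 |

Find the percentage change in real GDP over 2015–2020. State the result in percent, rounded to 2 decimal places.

Real GDP 2015 = Nominal GDP 2015 = 44.63·236 + 7.57·263 + 34.63·811 + 7.84·635 = 45586.92.
Real GDP 2020 (at 2015 prices) = 44.63·329 + 7.57·223 + 34.63·778 + 7.84·985 = 51035.92.
Real growth = 51035.92/45586.92 − 1 = 0.1195.

11.95%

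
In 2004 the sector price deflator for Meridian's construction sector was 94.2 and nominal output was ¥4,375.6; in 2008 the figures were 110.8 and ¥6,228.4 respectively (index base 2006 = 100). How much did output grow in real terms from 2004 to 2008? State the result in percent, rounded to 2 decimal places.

Deflate each year: 2004 → 4375.6/0.942 = 4645.01; 2008 → 6228.4/1.108 = 5621.30.
So real output changed by 5621.30/4645.01 − 1 = 0.2102, i.e. 21.02%.

21.02%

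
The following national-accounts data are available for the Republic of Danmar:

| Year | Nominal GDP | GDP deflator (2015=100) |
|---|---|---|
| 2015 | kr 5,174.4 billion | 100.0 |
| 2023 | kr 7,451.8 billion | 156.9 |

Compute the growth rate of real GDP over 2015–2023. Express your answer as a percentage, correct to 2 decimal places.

Deflate each year: 2015 → 5174.4/1.000 = 5174.40; 2023 → 7451.8/1.569 = 4749.39.
So real GDP changed by 4749.39/5174.40 − 1 = -0.0821, i.e. -8.21%.

-8.21%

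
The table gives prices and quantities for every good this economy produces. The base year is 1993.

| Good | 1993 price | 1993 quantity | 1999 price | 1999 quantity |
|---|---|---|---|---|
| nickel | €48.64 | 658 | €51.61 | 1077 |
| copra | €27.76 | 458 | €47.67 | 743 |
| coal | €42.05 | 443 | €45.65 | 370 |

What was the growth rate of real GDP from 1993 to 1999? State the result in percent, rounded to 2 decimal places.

39.82%

Real GDP 1993 = Nominal GDP 1993 = 48.64·658 + 27.76·458 + 42.05·443 = 63347.35.
Real GDP 1999 (at 1993 prices) = 48.64·1077 + 27.76·743 + 42.05·370 = 88569.46.
Real growth = 88569.46/63347.35 − 1 = 0.3982.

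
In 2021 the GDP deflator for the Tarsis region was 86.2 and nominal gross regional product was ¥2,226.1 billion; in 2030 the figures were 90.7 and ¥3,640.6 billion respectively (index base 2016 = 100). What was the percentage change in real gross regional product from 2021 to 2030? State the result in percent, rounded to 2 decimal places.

Real gross regional product 2021 = 2226.1 / 0.862 = 2582.48.
Real gross regional product 2030 = 3640.6 / 0.907 = 4013.89.
Real growth = 4013.89 / 2582.48 − 1 = 0.5543.

55.43%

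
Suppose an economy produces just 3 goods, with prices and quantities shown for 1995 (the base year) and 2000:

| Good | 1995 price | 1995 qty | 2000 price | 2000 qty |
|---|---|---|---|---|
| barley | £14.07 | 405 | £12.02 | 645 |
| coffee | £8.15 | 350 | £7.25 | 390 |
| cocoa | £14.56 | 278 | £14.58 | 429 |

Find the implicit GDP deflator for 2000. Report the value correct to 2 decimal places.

Nominal GDP 2000 = 12.02·645 + 7.25·390 + 14.58·429 = 16835.22.
Real GDP 2000 (at 1995 prices) = 14.07·645 + 8.15·390 + 14.56·429 = 18499.89.
Deflator = Nominal/Real × 100 = 16835.22/18499.89 × 100 = 91.002.

91.00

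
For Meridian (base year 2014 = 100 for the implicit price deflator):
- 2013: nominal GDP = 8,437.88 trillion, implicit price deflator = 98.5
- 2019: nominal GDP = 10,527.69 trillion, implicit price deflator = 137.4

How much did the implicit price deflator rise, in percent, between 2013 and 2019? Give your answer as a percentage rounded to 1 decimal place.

Price-level change = 137.4 / 98.5 − 1 = 0.3949.

39.5%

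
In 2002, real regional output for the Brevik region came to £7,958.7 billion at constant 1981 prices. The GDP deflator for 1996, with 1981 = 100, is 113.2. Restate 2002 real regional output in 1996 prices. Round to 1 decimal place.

£9,009.2 billion

Real regional output in 1996 prices = Real regional output in 1981 prices × (P_1996/P_1981) = 7958.7 × 1.132 = 9009.25.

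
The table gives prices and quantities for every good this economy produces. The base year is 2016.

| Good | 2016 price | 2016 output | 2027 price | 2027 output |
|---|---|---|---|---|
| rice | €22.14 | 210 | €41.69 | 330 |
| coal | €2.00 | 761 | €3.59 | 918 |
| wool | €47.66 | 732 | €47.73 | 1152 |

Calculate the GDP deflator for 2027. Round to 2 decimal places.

112.48

Nominal GDP 2027 = 41.69·330 + 3.59·918 + 47.73·1152 = 72038.28.
Real GDP 2027 (at 2016 prices) = 22.14·330 + 2.00·918 + 47.66·1152 = 64046.52.
Deflator = Nominal/Real × 100 = 72038.28/64046.52 × 100 = 112.478.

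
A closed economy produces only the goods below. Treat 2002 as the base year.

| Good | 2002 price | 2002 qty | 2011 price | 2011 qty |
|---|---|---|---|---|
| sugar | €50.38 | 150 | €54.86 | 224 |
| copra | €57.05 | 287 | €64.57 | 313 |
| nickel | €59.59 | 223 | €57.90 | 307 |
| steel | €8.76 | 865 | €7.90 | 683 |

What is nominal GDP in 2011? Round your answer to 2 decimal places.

€55670.05

Nominal GDP 2011 = Σ (p_2011 × q_2011) = 54.86·224 + 64.57·313 + 57.90·307 + 7.90·683 = 55670.05.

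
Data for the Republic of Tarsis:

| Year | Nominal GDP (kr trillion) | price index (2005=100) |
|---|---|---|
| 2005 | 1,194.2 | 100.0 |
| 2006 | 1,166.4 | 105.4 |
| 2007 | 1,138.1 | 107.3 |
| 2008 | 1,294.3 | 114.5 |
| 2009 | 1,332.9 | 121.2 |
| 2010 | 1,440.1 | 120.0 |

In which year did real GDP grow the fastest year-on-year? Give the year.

2010

2006: real = 1166.4/1.054 = 1106.64; growth vs 2005 (1194.20) = -7.33%.
2007: real = 1138.1/1.073 = 1060.67; growth vs 2006 (1106.64) = -4.15%.
2008: real = 1294.3/1.145 = 1130.39; growth vs 2007 (1060.67) = 6.57%.
2009: real = 1332.9/1.212 = 1099.75; growth vs 2008 (1130.39) = -2.71%.
2010: real = 1440.1/1.200 = 1200.08; growth vs 2009 (1099.75) = 9.12%.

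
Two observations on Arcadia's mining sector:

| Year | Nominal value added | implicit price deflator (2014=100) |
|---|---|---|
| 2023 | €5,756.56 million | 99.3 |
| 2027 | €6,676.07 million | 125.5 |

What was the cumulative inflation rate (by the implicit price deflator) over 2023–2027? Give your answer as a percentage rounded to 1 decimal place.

26.4%

Price-level change = 125.5 / 99.3 − 1 = 0.2638.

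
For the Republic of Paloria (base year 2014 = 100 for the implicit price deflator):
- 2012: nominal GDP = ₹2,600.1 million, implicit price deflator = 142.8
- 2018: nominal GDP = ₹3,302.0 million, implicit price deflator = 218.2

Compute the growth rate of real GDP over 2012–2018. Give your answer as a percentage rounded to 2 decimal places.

-16.89%

Deflate each year: 2012 → 2600.1/1.428 = 1820.80; 2018 → 3302.0/2.182 = 1513.29.
So real GDP changed by 1513.29/1820.80 − 1 = -0.1689, i.e. -16.89%.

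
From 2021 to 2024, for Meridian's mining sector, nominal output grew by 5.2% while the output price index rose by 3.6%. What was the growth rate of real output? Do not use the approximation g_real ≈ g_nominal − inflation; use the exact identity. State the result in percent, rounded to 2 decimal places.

(1 + g_nom) = (1 + g_real)(1 + π), so g_real = 1.0520 / 1.0360 − 1 = 0.01544.

1.54%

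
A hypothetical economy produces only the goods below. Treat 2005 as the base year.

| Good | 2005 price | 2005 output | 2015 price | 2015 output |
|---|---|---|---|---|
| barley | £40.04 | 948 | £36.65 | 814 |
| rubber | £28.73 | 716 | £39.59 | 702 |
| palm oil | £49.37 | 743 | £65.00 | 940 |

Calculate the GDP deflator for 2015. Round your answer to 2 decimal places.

119.72

Nominal GDP 2015 = 36.65·814 + 39.59·702 + 65.00·940 = 118725.28.
Real GDP 2015 (at 2005 prices) = 40.04·814 + 28.73·702 + 49.37·940 = 99168.82.
Deflator = Nominal/Real × 100 = 118725.28/99168.82 × 100 = 119.720.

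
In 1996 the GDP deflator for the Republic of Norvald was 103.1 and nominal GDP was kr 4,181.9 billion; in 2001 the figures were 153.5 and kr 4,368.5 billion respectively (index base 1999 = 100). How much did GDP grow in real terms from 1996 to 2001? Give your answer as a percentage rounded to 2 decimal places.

-29.84%

Real GDP 1996 = 4181.9 / 1.031 = 4056.16.
Real GDP 2001 = 4368.5 / 1.535 = 2845.93.
Real growth = 2845.93 / 4056.16 − 1 = -0.2984.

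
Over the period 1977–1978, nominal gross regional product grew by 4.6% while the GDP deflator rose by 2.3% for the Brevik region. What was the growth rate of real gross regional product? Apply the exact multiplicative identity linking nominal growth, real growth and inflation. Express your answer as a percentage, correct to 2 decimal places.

(1 + g_nom) = (1 + g_real)(1 + π), so g_real = 1.0460 / 1.0230 − 1 = 0.02248.

2.25%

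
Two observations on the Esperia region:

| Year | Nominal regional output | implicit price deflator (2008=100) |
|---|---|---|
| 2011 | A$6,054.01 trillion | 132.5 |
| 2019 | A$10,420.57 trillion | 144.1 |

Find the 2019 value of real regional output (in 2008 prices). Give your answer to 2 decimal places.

A$7,231.49 trillion

Real regional output = Nominal / (implicit price deflator/100) = 10420.57 / 1.441 = 7231.49.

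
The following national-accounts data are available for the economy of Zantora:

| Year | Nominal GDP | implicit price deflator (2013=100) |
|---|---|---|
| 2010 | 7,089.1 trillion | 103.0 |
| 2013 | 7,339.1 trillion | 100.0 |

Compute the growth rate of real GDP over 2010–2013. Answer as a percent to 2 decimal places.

6.63%

Deflate each year: 2010 → 7089.1/1.030 = 6882.62; 2013 → 7339.1/1.000 = 7339.10.
So real GDP changed by 7339.10/6882.62 − 1 = 0.0663, i.e. 6.63%.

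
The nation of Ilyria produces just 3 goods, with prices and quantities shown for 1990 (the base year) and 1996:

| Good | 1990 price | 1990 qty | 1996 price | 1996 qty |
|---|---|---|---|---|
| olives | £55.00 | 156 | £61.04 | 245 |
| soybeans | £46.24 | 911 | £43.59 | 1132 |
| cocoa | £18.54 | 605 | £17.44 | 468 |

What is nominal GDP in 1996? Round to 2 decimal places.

Nominal GDP 1996 = Σ (p_1996 × q_1996) = 61.04·245 + 43.59·1132 + 17.44·468 = 72460.60.

£72460.60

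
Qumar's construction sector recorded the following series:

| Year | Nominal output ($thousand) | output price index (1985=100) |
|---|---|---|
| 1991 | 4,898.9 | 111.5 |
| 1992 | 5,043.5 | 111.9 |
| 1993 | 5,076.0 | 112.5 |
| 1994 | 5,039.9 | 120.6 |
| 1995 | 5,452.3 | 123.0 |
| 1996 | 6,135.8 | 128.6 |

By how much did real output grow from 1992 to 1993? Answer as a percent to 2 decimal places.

0.11%

Real output 1992 = 5043.5/1.119 = 4507.15.
Real output 1993 = 5076.0/1.125 = 4512.00.
Change = 4512.00/4507.15 − 1 = 0.0011.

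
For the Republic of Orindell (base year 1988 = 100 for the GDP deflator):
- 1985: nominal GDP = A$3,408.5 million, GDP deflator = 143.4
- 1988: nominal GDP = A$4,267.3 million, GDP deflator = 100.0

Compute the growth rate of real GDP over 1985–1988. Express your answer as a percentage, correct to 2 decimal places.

Deflate each year: 1985 → 3408.5/1.434 = 2376.92; 1988 → 4267.3/1.000 = 4267.30.
So real GDP changed by 4267.30/2376.92 − 1 = 0.7953, i.e. 79.53%.

79.53%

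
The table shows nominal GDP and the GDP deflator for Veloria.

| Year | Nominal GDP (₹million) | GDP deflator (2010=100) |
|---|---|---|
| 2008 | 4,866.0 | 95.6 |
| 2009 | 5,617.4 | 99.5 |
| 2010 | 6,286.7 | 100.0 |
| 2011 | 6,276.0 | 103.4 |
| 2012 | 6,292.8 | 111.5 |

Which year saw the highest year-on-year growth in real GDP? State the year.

2009: real = 5617.4/0.995 = 5645.63; growth vs 2008 (5089.96) = 10.92%.
2010: real = 6286.7/1.000 = 6286.70; growth vs 2009 (5645.63) = 11.36%.
2011: real = 6276.0/1.034 = 6069.63; growth vs 2010 (6286.70) = -3.45%.
2012: real = 6292.8/1.115 = 5643.77; growth vs 2011 (6069.63) = -7.02%.

2010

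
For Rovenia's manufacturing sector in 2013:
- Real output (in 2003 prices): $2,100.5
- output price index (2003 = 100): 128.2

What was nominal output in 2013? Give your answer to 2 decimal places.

$2,692.84

Nominal output = Real × (output price index/100) = 2100.5 × 1.282 = 2692.84.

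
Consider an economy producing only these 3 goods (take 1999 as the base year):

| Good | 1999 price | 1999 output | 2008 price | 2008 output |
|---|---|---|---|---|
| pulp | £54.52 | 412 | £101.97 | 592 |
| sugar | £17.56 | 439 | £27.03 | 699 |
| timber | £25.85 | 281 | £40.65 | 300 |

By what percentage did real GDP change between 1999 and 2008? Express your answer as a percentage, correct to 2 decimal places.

Real GDP 1999 = Nominal GDP 1999 = 54.52·412 + 17.56·439 + 25.85·281 = 37434.93.
Real GDP 2008 (at 1999 prices) = 54.52·592 + 17.56·699 + 25.85·300 = 52305.28.
Real growth = 52305.28/37434.93 − 1 = 0.3972.

39.72%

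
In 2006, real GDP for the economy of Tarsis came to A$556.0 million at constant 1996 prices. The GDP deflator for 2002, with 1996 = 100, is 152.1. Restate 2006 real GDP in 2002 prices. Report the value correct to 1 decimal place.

A$845.7 million

Real GDP in 2002 prices = Real GDP in 1996 prices × (P_2002/P_1996) = 556.0 × 1.521 = 845.68.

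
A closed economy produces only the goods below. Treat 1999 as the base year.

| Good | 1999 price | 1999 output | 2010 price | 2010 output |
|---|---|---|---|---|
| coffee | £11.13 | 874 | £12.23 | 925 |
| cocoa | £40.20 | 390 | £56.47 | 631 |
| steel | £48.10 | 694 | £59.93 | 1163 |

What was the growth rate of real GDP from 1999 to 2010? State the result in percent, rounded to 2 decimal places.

Real GDP 1999 = Nominal GDP 1999 = 11.13·874 + 40.20·390 + 48.10·694 = 58787.02.
Real GDP 2010 (at 1999 prices) = 11.13·925 + 40.20·631 + 48.10·1163 = 91601.75.
Real growth = 91601.75/58787.02 − 1 = 0.5582.

55.82%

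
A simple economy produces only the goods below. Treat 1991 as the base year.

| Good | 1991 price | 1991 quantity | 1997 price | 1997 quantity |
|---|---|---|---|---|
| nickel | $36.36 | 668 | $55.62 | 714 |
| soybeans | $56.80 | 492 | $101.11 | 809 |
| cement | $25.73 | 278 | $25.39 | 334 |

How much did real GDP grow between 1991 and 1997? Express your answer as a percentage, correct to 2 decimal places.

35.56%

Real GDP 1991 = Nominal GDP 1991 = 36.36·668 + 56.80·492 + 25.73·278 = 59387.02.
Real GDP 1997 (at 1991 prices) = 36.36·714 + 56.80·809 + 25.73·334 = 80506.06.
Real growth = 80506.06/59387.02 − 1 = 0.3556.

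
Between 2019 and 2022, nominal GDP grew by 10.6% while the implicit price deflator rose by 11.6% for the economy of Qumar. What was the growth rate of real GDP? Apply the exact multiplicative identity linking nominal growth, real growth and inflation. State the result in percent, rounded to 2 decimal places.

-0.90%

(1 + g_nom) = (1 + g_real)(1 + π), so g_real = 1.1060 / 1.1160 − 1 = -0.00896.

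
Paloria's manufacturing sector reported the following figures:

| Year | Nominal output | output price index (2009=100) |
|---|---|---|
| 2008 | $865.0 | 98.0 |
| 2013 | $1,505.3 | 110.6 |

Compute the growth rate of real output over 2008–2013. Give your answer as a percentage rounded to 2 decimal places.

54.20%

Real output 2008 = 865.0 / 0.980 = 882.65.
Real output 2013 = 1505.3 / 1.106 = 1361.03.
Real growth = 1361.03 / 882.65 − 1 = 0.5420.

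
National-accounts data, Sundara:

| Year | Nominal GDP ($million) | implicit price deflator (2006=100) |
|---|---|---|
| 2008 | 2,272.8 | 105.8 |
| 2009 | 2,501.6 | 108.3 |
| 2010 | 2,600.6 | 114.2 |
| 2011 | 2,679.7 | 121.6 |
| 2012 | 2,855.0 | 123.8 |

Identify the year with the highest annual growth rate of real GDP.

2009: real = 2501.6/1.083 = 2309.88; growth vs 2008 (2148.20) = 7.53%.
2010: real = 2600.6/1.142 = 2277.23; growth vs 2009 (2309.88) = -1.41%.
2011: real = 2679.7/1.216 = 2203.70; growth vs 2010 (2277.23) = -3.23%.
2012: real = 2855.0/1.238 = 2306.14; growth vs 2011 (2203.70) = 4.65%.

2009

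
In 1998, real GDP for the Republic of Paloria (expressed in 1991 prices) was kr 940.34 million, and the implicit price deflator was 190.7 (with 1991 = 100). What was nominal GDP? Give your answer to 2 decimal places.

Nominal GDP = Real × (implicit price deflator/100) = 940.34 × 1.907 = 1793.23.

kr 1,793.23 million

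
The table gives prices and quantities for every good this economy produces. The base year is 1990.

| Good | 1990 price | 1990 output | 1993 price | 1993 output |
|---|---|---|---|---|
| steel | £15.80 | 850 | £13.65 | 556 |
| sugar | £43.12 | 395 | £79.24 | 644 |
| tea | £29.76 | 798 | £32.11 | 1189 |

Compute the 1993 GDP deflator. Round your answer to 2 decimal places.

134.56

Nominal GDP 1993 = 13.65·556 + 79.24·644 + 32.11·1189 = 96798.75.
Real GDP 1993 (at 1990 prices) = 15.80·556 + 43.12·644 + 29.76·1189 = 71938.72.
Deflator = Nominal/Real × 100 = 96798.75/71938.72 × 100 = 134.557.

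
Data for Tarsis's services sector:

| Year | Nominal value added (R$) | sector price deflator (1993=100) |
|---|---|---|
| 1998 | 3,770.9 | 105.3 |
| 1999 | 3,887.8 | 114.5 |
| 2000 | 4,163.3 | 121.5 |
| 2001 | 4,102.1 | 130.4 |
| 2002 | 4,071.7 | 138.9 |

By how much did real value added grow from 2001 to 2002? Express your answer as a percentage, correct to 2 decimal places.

Real value added 2001 = 4102.1/1.304 = 3145.78.
Real value added 2002 = 4071.7/1.389 = 2931.39.
Change = 2931.39/3145.78 − 1 = -0.0682.

-6.82%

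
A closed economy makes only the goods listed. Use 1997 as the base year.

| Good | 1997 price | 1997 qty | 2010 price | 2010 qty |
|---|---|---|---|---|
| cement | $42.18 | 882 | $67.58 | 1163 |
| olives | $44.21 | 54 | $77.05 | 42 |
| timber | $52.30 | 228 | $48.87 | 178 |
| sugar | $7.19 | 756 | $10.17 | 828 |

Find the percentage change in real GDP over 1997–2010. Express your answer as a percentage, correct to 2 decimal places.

16.20%

Real GDP 1997 = Nominal GDP 1997 = 42.18·882 + 44.21·54 + 52.30·228 + 7.19·756 = 56950.14.
Real GDP 2010 (at 1997 prices) = 42.18·1163 + 44.21·42 + 52.30·178 + 7.19·828 = 66174.88.
Real growth = 66174.88/56950.14 − 1 = 0.1620.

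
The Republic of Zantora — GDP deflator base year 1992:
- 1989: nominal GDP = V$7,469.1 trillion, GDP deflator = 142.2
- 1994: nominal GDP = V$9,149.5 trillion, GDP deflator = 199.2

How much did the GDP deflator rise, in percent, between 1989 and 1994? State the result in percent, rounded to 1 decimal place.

40.1%

Price-level change = 199.2 / 142.2 − 1 = 0.4008.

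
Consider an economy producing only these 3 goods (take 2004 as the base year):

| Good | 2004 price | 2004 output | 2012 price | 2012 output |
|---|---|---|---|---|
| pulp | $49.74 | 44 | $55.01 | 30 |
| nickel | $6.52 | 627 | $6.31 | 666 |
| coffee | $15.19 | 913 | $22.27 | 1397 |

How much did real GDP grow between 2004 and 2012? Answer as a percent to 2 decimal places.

Real GDP 2004 = Nominal GDP 2004 = 49.74·44 + 6.52·627 + 15.19·913 = 20145.07.
Real GDP 2012 (at 2004 prices) = 49.74·30 + 6.52·666 + 15.19·1397 = 27054.95.
Real growth = 27054.95/20145.07 − 1 = 0.3430.

34.30%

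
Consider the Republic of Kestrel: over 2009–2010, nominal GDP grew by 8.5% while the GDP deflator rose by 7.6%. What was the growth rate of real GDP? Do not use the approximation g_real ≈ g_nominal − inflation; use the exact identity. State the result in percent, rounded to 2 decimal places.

(1 + g_nom) = (1 + g_real)(1 + π), so g_real = 1.0850 / 1.0760 − 1 = 0.00836.

0.84%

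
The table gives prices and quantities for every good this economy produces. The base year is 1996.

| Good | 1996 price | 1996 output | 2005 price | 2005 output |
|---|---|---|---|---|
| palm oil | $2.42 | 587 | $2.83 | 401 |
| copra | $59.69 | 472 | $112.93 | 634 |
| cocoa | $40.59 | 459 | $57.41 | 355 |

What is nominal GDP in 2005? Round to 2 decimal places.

$93113.00

Nominal GDP 2005 = Σ (p_2005 × q_2005) = 2.83·401 + 112.93·634 + 57.41·355 = 93113.00.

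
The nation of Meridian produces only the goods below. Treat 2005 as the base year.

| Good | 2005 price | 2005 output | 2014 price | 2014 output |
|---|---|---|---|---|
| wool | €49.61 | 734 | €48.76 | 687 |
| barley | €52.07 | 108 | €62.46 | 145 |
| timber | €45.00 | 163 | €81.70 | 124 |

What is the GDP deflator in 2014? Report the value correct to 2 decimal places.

Nominal GDP 2014 = 48.76·687 + 62.46·145 + 81.70·124 = 52685.62.
Real GDP 2014 (at 2005 prices) = 49.61·687 + 52.07·145 + 45.00·124 = 47212.22.
Deflator = Nominal/Real × 100 = 52685.62/47212.22 × 100 = 111.593.

111.59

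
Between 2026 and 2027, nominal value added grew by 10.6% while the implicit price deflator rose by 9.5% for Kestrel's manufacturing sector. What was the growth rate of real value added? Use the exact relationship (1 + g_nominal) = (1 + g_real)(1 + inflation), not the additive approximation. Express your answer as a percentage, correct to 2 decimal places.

(1 + g_nom) = (1 + g_real)(1 + π), so g_real = 1.1060 / 1.0950 − 1 = 0.01005.

1.00%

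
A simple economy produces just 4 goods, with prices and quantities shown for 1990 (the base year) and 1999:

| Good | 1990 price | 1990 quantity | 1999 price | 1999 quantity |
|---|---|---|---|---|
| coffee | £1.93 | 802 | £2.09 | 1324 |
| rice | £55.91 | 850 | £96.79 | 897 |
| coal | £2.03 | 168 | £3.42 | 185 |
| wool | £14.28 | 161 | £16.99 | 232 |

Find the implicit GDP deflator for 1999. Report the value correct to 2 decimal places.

Nominal GDP 1999 = 2.09·1324 + 96.79·897 + 3.42·185 + 16.99·232 = 94162.17.
Real GDP 1999 (at 1990 prices) = 1.93·1324 + 55.91·897 + 2.03·185 + 14.28·232 = 56395.10.
Deflator = Nominal/Real × 100 = 94162.17/56395.10 × 100 = 166.969.

166.97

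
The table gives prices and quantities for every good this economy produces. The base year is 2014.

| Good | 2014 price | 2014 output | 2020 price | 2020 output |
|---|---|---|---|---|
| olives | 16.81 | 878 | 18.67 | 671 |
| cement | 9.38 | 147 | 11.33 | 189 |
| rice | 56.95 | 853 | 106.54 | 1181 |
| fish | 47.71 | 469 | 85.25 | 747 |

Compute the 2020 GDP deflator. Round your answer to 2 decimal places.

Nominal GDP 2020 = 18.67·671 + 11.33·189 + 106.54·1181 + 85.25·747 = 204174.43.
Real GDP 2020 (at 2014 prices) = 16.81·671 + 9.38·189 + 56.95·1181 + 47.71·747 = 115949.65.
Deflator = Nominal/Real × 100 = 204174.43/115949.65 × 100 = 176.089.

176.09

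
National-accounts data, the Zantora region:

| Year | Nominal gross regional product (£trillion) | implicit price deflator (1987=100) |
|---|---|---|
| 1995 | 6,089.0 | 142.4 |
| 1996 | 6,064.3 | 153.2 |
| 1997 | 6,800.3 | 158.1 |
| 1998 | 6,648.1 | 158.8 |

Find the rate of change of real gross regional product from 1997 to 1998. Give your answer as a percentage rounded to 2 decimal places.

Real gross regional product 1997 = 6800.3/1.581 = 4301.27.
Real gross regional product 1998 = 6648.1/1.588 = 4186.46.
Change = 4186.46/4301.27 − 1 = -0.0267.

-2.67%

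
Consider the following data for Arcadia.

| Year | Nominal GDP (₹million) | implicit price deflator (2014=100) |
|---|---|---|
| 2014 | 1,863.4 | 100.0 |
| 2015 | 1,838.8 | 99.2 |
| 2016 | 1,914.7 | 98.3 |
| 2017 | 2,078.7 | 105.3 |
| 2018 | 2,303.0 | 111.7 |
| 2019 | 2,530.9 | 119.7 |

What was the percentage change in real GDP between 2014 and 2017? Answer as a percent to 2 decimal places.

5.94%

Real GDP 2014 = 1863.4/1.000 = 1863.40.
Real GDP 2017 = 2078.7/1.053 = 1974.07.
Change = 1974.07/1863.40 − 1 = 0.0594.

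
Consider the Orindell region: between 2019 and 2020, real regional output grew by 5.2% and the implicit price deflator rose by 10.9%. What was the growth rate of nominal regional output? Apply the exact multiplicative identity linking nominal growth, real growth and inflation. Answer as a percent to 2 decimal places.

(1 + g_nom) = (1 + g_real)(1 + π) = 1.0520 × 1.1090 = 1.16667.

16.67%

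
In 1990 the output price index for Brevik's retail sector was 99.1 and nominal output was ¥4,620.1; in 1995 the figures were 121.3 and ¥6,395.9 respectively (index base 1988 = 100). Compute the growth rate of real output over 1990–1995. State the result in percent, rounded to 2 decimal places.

Deflate each year: 1990 → 4620.1/0.991 = 4662.06; 1995 → 6395.9/1.213 = 5272.79.
So real output changed by 5272.79/4662.06 − 1 = 0.1310, i.e. 13.10%.

13.10%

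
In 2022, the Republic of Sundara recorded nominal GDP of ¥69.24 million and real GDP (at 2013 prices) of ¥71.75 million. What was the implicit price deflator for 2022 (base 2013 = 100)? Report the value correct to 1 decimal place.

96.5

implicit price deflator = (Nominal / Real) × 100 = 69.24 / 71.75 × 100 = 96.50.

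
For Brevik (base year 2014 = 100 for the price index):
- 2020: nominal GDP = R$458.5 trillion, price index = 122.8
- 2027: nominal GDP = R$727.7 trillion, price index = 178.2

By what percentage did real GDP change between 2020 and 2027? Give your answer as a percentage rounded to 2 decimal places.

Real GDP 2020 = 458.5 / 1.228 = 373.37.
Real GDP 2027 = 727.7 / 1.782 = 408.36.
Real growth = 408.36 / 373.37 − 1 = 0.0937.

9.37%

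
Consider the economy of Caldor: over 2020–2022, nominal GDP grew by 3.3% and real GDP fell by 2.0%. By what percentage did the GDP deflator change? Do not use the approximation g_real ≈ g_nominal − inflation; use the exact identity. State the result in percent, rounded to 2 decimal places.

(1 + g_nom) = (1 + g_real)(1 + π), so π = 1.0330 / 0.9800 − 1 = 0.05408.

5.41%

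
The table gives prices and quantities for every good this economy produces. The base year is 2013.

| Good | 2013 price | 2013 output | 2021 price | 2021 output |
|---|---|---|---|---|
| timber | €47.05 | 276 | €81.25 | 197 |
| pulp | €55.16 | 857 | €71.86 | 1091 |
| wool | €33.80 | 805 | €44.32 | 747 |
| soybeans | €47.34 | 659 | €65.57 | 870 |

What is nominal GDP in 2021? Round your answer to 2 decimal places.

Nominal GDP 2021 = Σ (p_2021 × q_2021) = 81.25·197 + 71.86·1091 + 44.32·747 + 65.57·870 = 184558.45.

€184558.45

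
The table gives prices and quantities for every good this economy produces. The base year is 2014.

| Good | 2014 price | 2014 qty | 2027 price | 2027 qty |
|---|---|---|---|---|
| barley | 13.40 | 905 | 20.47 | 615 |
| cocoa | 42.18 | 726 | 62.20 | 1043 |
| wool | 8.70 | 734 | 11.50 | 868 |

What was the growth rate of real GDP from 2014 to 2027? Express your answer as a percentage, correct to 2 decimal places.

Real GDP 2014 = Nominal GDP 2014 = 13.40·905 + 42.18·726 + 8.70·734 = 49135.48.
Real GDP 2027 (at 2014 prices) = 13.40·615 + 42.18·1043 + 8.70·868 = 59786.34.
Real growth = 59786.34/49135.48 − 1 = 0.2168.

21.68%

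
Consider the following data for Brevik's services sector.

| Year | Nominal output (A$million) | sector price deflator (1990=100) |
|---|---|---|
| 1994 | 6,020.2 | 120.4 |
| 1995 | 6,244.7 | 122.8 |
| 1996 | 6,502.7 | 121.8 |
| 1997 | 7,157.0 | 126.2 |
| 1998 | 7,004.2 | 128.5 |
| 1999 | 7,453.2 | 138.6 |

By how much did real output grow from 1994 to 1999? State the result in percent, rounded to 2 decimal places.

7.55%

Real output 1994 = 6020.2/1.204 = 5000.17.
Real output 1999 = 7453.2/1.386 = 5377.49.
Change = 5377.49/5000.17 − 1 = 0.0755.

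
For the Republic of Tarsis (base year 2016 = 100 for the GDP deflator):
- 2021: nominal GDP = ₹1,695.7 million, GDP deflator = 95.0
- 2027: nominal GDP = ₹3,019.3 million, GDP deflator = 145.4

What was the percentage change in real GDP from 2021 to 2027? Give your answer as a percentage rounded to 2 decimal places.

Real GDP 2021 = 1695.7 / 0.950 = 1784.95.
Real GDP 2027 = 3019.3 / 1.454 = 2076.55.
Real growth = 2076.55 / 1784.95 − 1 = 0.1634.

16.34%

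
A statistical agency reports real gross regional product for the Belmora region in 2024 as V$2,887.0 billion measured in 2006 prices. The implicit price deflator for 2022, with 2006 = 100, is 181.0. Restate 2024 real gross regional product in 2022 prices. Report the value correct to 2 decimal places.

Real gross regional product in 2022 prices = Real gross regional product in 2006 prices × (P_2022/P_2006) = 2887.0 × 1.810 = 5225.47.

V$5,225.47 billion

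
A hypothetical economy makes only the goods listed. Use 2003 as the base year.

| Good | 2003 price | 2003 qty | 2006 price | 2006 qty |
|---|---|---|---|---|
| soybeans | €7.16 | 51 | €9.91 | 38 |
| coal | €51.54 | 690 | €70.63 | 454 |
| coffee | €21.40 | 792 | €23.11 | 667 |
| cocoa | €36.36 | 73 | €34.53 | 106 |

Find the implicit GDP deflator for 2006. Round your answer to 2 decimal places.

Nominal GDP 2006 = 9.91·38 + 70.63·454 + 23.11·667 + 34.53·106 = 51517.15.
Real GDP 2006 (at 2003 prices) = 7.16·38 + 51.54·454 + 21.40·667 + 36.36·106 = 41799.20.
Deflator = Nominal/Real × 100 = 51517.15/41799.20 × 100 = 123.249.

123.25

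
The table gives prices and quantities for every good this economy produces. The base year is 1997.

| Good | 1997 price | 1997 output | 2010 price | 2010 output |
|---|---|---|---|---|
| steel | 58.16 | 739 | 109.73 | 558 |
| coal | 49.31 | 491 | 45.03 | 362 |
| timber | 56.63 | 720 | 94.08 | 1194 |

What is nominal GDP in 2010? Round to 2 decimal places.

Nominal GDP 2010 = Σ (p_2010 × q_2010) = 109.73·558 + 45.03·362 + 94.08·1194 = 189861.72.

189861.72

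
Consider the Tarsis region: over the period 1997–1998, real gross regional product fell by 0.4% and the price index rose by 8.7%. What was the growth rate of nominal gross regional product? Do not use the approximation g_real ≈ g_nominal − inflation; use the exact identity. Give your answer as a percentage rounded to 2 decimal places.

8.27%

(1 + g_nom) = (1 + g_real)(1 + π) = 0.9960 × 1.0870 = 1.08265.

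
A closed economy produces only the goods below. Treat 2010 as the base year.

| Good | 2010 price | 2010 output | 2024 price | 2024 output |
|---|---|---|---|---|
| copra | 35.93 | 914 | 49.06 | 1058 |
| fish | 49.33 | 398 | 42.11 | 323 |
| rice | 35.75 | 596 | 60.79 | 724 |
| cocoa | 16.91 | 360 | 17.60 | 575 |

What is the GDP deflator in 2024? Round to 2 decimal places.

133.59

Nominal GDP 2024 = 49.06·1058 + 42.11·323 + 60.79·724 + 17.60·575 = 119638.97.
Real GDP 2024 (at 2010 prices) = 35.93·1058 + 49.33·323 + 35.75·724 + 16.91·575 = 89553.78.
Deflator = Nominal/Real × 100 = 119638.97/89553.78 × 100 = 133.595.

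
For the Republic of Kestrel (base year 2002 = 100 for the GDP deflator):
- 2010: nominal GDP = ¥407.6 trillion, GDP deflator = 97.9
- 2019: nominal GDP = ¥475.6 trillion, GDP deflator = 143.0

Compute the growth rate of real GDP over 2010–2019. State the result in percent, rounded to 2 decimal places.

-20.12%

Real GDP 2010 = 407.6 / 0.979 = 416.34.
Real GDP 2019 = 475.6 / 1.430 = 332.59.
Real growth = 332.59 / 416.34 − 1 = -0.2012.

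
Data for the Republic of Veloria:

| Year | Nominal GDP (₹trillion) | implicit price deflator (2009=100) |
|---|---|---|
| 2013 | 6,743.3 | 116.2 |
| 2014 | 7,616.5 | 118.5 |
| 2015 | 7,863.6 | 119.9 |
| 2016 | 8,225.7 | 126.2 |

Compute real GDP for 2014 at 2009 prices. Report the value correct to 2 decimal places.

Real GDP 2014 = 7616.5 / 1.185 = 6427.43.

₹6,427.43 trillion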